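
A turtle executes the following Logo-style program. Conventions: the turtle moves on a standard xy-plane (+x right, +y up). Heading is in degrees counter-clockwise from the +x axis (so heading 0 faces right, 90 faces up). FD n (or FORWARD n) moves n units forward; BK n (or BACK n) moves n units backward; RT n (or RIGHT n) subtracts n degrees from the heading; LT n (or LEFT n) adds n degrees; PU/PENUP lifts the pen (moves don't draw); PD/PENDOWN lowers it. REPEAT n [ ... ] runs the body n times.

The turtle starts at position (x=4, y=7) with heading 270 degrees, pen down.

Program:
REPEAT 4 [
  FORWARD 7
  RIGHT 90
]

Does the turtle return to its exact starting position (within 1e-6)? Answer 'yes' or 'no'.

Executing turtle program step by step:
Start: pos=(4,7), heading=270, pen down
REPEAT 4 [
  -- iteration 1/4 --
  FD 7: (4,7) -> (4,0) [heading=270, draw]
  RT 90: heading 270 -> 180
  -- iteration 2/4 --
  FD 7: (4,0) -> (-3,0) [heading=180, draw]
  RT 90: heading 180 -> 90
  -- iteration 3/4 --
  FD 7: (-3,0) -> (-3,7) [heading=90, draw]
  RT 90: heading 90 -> 0
  -- iteration 4/4 --
  FD 7: (-3,7) -> (4,7) [heading=0, draw]
  RT 90: heading 0 -> 270
]
Final: pos=(4,7), heading=270, 4 segment(s) drawn

Start position: (4, 7)
Final position: (4, 7)
Distance = 0; < 1e-6 -> CLOSED

Answer: yes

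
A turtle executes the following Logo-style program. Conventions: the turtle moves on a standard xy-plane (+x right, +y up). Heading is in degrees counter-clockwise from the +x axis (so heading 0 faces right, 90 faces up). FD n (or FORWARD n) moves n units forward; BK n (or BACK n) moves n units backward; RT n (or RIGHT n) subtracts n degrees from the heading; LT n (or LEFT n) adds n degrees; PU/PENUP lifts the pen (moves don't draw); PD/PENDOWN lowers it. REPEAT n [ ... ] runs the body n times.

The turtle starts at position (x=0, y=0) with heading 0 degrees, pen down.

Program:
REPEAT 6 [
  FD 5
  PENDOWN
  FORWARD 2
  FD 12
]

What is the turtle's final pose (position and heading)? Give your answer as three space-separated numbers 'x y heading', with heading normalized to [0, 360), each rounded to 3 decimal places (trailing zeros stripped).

Answer: 114 0 0

Derivation:
Executing turtle program step by step:
Start: pos=(0,0), heading=0, pen down
REPEAT 6 [
  -- iteration 1/6 --
  FD 5: (0,0) -> (5,0) [heading=0, draw]
  PD: pen down
  FD 2: (5,0) -> (7,0) [heading=0, draw]
  FD 12: (7,0) -> (19,0) [heading=0, draw]
  -- iteration 2/6 --
  FD 5: (19,0) -> (24,0) [heading=0, draw]
  PD: pen down
  FD 2: (24,0) -> (26,0) [heading=0, draw]
  FD 12: (26,0) -> (38,0) [heading=0, draw]
  -- iteration 3/6 --
  FD 5: (38,0) -> (43,0) [heading=0, draw]
  PD: pen down
  FD 2: (43,0) -> (45,0) [heading=0, draw]
  FD 12: (45,0) -> (57,0) [heading=0, draw]
  -- iteration 4/6 --
  FD 5: (57,0) -> (62,0) [heading=0, draw]
  PD: pen down
  FD 2: (62,0) -> (64,0) [heading=0, draw]
  FD 12: (64,0) -> (76,0) [heading=0, draw]
  -- iteration 5/6 --
  FD 5: (76,0) -> (81,0) [heading=0, draw]
  PD: pen down
  FD 2: (81,0) -> (83,0) [heading=0, draw]
  FD 12: (83,0) -> (95,0) [heading=0, draw]
  -- iteration 6/6 --
  FD 5: (95,0) -> (100,0) [heading=0, draw]
  PD: pen down
  FD 2: (100,0) -> (102,0) [heading=0, draw]
  FD 12: (102,0) -> (114,0) [heading=0, draw]
]
Final: pos=(114,0), heading=0, 18 segment(s) drawn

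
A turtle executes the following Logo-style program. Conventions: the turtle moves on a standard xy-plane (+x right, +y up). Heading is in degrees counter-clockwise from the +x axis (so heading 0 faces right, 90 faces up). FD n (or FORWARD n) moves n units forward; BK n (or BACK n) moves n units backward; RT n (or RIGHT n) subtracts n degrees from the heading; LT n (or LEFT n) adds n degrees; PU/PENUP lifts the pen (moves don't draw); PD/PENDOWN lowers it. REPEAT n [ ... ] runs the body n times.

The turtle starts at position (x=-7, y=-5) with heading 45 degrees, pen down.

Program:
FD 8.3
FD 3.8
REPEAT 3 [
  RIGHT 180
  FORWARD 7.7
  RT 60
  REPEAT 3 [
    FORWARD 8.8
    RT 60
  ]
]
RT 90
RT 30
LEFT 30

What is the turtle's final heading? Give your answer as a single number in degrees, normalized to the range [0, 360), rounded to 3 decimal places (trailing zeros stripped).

Executing turtle program step by step:
Start: pos=(-7,-5), heading=45, pen down
FD 8.3: (-7,-5) -> (-1.131,0.869) [heading=45, draw]
FD 3.8: (-1.131,0.869) -> (1.556,3.556) [heading=45, draw]
REPEAT 3 [
  -- iteration 1/3 --
  RT 180: heading 45 -> 225
  FD 7.7: (1.556,3.556) -> (-3.889,-1.889) [heading=225, draw]
  RT 60: heading 225 -> 165
  REPEAT 3 [
    -- iteration 1/3 --
    FD 8.8: (-3.889,-1.889) -> (-12.389,0.389) [heading=165, draw]
    RT 60: heading 165 -> 105
    -- iteration 2/3 --
    FD 8.8: (-12.389,0.389) -> (-14.666,8.889) [heading=105, draw]
    RT 60: heading 105 -> 45
    -- iteration 3/3 --
    FD 8.8: (-14.666,8.889) -> (-8.444,15.112) [heading=45, draw]
    RT 60: heading 45 -> 345
  ]
  -- iteration 2/3 --
  RT 180: heading 345 -> 165
  FD 7.7: (-8.444,15.112) -> (-15.882,17.104) [heading=165, draw]
  RT 60: heading 165 -> 105
  REPEAT 3 [
    -- iteration 1/3 --
    FD 8.8: (-15.882,17.104) -> (-18.159,25.605) [heading=105, draw]
    RT 60: heading 105 -> 45
    -- iteration 2/3 --
    FD 8.8: (-18.159,25.605) -> (-11.937,31.827) [heading=45, draw]
    RT 60: heading 45 -> 345
    -- iteration 3/3 --
    FD 8.8: (-11.937,31.827) -> (-3.436,29.55) [heading=345, draw]
    RT 60: heading 345 -> 285
  ]
  -- iteration 3/3 --
  RT 180: heading 285 -> 105
  FD 7.7: (-3.436,29.55) -> (-5.429,36.987) [heading=105, draw]
  RT 60: heading 105 -> 45
  REPEAT 3 [
    -- iteration 1/3 --
    FD 8.8: (-5.429,36.987) -> (0.793,43.21) [heading=45, draw]
    RT 60: heading 45 -> 345
    -- iteration 2/3 --
    FD 8.8: (0.793,43.21) -> (9.293,40.932) [heading=345, draw]
    RT 60: heading 345 -> 285
    -- iteration 3/3 --
    FD 8.8: (9.293,40.932) -> (11.571,32.432) [heading=285, draw]
    RT 60: heading 285 -> 225
  ]
]
RT 90: heading 225 -> 135
RT 30: heading 135 -> 105
LT 30: heading 105 -> 135
Final: pos=(11.571,32.432), heading=135, 14 segment(s) drawn

Answer: 135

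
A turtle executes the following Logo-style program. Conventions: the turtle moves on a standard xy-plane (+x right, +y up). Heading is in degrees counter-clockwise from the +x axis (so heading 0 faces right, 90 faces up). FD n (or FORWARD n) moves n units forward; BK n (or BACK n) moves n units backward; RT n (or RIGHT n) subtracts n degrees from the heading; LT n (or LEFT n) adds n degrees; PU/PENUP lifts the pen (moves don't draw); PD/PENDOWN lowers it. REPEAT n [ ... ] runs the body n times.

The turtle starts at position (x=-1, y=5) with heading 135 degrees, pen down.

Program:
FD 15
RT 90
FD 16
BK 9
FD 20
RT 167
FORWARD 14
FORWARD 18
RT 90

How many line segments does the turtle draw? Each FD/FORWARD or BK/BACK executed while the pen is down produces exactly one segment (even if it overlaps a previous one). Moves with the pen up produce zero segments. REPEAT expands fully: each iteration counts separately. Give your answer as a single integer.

Answer: 6

Derivation:
Executing turtle program step by step:
Start: pos=(-1,5), heading=135, pen down
FD 15: (-1,5) -> (-11.607,15.607) [heading=135, draw]
RT 90: heading 135 -> 45
FD 16: (-11.607,15.607) -> (-0.293,26.92) [heading=45, draw]
BK 9: (-0.293,26.92) -> (-6.657,20.556) [heading=45, draw]
FD 20: (-6.657,20.556) -> (7.485,34.698) [heading=45, draw]
RT 167: heading 45 -> 238
FD 14: (7.485,34.698) -> (0.066,22.826) [heading=238, draw]
FD 18: (0.066,22.826) -> (-9.472,7.561) [heading=238, draw]
RT 90: heading 238 -> 148
Final: pos=(-9.472,7.561), heading=148, 6 segment(s) drawn
Segments drawn: 6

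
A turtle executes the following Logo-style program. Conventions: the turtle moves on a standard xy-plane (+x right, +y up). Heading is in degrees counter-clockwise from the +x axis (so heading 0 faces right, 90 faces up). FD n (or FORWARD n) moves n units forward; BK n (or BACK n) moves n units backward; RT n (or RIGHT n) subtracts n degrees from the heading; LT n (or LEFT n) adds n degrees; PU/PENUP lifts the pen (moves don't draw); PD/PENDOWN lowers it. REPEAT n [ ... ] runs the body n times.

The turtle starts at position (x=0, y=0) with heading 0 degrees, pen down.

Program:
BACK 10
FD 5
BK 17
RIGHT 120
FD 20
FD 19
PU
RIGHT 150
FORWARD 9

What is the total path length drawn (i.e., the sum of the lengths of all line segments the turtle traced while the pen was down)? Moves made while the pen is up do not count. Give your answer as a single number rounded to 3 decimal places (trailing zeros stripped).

Answer: 71

Derivation:
Executing turtle program step by step:
Start: pos=(0,0), heading=0, pen down
BK 10: (0,0) -> (-10,0) [heading=0, draw]
FD 5: (-10,0) -> (-5,0) [heading=0, draw]
BK 17: (-5,0) -> (-22,0) [heading=0, draw]
RT 120: heading 0 -> 240
FD 20: (-22,0) -> (-32,-17.321) [heading=240, draw]
FD 19: (-32,-17.321) -> (-41.5,-33.775) [heading=240, draw]
PU: pen up
RT 150: heading 240 -> 90
FD 9: (-41.5,-33.775) -> (-41.5,-24.775) [heading=90, move]
Final: pos=(-41.5,-24.775), heading=90, 5 segment(s) drawn

Segment lengths:
  seg 1: (0,0) -> (-10,0), length = 10
  seg 2: (-10,0) -> (-5,0), length = 5
  seg 3: (-5,0) -> (-22,0), length = 17
  seg 4: (-22,0) -> (-32,-17.321), length = 20
  seg 5: (-32,-17.321) -> (-41.5,-33.775), length = 19
Total = 71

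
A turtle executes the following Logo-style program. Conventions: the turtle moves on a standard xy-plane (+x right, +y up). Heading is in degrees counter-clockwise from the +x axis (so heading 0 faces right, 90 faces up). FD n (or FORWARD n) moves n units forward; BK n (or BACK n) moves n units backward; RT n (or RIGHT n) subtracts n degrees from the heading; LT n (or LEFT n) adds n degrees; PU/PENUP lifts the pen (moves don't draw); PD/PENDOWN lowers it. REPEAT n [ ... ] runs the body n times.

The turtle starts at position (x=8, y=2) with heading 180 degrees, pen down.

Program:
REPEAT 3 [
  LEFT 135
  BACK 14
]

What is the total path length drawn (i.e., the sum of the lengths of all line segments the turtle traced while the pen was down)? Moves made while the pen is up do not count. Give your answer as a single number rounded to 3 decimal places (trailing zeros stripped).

Executing turtle program step by step:
Start: pos=(8,2), heading=180, pen down
REPEAT 3 [
  -- iteration 1/3 --
  LT 135: heading 180 -> 315
  BK 14: (8,2) -> (-1.899,11.899) [heading=315, draw]
  -- iteration 2/3 --
  LT 135: heading 315 -> 90
  BK 14: (-1.899,11.899) -> (-1.899,-2.101) [heading=90, draw]
  -- iteration 3/3 --
  LT 135: heading 90 -> 225
  BK 14: (-1.899,-2.101) -> (8,7.799) [heading=225, draw]
]
Final: pos=(8,7.799), heading=225, 3 segment(s) drawn

Segment lengths:
  seg 1: (8,2) -> (-1.899,11.899), length = 14
  seg 2: (-1.899,11.899) -> (-1.899,-2.101), length = 14
  seg 3: (-1.899,-2.101) -> (8,7.799), length = 14
Total = 42

Answer: 42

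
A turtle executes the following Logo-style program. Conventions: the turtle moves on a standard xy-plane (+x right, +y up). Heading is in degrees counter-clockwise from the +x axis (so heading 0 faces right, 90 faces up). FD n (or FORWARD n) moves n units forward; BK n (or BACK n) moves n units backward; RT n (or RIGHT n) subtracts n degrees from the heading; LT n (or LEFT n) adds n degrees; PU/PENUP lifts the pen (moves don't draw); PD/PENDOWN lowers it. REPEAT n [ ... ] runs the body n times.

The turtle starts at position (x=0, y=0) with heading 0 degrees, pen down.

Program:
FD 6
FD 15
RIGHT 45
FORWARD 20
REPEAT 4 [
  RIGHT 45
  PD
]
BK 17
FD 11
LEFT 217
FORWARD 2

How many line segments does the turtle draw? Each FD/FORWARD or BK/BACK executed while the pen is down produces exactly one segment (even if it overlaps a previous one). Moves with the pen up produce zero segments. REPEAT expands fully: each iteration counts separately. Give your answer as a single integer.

Answer: 6

Derivation:
Executing turtle program step by step:
Start: pos=(0,0), heading=0, pen down
FD 6: (0,0) -> (6,0) [heading=0, draw]
FD 15: (6,0) -> (21,0) [heading=0, draw]
RT 45: heading 0 -> 315
FD 20: (21,0) -> (35.142,-14.142) [heading=315, draw]
REPEAT 4 [
  -- iteration 1/4 --
  RT 45: heading 315 -> 270
  PD: pen down
  -- iteration 2/4 --
  RT 45: heading 270 -> 225
  PD: pen down
  -- iteration 3/4 --
  RT 45: heading 225 -> 180
  PD: pen down
  -- iteration 4/4 --
  RT 45: heading 180 -> 135
  PD: pen down
]
BK 17: (35.142,-14.142) -> (47.163,-26.163) [heading=135, draw]
FD 11: (47.163,-26.163) -> (39.385,-18.385) [heading=135, draw]
LT 217: heading 135 -> 352
FD 2: (39.385,-18.385) -> (41.365,-18.663) [heading=352, draw]
Final: pos=(41.365,-18.663), heading=352, 6 segment(s) drawn
Segments drawn: 6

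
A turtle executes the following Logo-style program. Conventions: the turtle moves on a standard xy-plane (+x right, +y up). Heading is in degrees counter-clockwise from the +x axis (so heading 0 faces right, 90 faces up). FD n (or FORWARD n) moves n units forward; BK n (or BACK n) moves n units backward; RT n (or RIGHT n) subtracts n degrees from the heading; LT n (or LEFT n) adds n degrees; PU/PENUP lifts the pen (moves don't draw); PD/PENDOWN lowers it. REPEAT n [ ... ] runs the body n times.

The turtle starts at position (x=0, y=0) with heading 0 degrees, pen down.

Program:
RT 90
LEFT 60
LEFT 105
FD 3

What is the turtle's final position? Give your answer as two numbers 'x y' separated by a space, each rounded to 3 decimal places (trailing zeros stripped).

Executing turtle program step by step:
Start: pos=(0,0), heading=0, pen down
RT 90: heading 0 -> 270
LT 60: heading 270 -> 330
LT 105: heading 330 -> 75
FD 3: (0,0) -> (0.776,2.898) [heading=75, draw]
Final: pos=(0.776,2.898), heading=75, 1 segment(s) drawn

Answer: 0.776 2.898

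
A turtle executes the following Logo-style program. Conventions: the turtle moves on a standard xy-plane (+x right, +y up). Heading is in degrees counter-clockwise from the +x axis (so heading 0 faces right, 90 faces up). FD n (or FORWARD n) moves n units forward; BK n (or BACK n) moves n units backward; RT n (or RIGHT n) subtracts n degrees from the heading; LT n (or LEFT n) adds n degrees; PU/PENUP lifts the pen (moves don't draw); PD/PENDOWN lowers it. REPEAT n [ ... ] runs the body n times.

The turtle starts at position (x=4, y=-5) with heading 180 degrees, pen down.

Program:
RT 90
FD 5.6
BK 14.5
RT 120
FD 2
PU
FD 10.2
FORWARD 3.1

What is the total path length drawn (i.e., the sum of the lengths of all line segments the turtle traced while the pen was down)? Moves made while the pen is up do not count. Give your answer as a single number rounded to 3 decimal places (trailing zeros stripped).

Answer: 22.1

Derivation:
Executing turtle program step by step:
Start: pos=(4,-5), heading=180, pen down
RT 90: heading 180 -> 90
FD 5.6: (4,-5) -> (4,0.6) [heading=90, draw]
BK 14.5: (4,0.6) -> (4,-13.9) [heading=90, draw]
RT 120: heading 90 -> 330
FD 2: (4,-13.9) -> (5.732,-14.9) [heading=330, draw]
PU: pen up
FD 10.2: (5.732,-14.9) -> (14.566,-20) [heading=330, move]
FD 3.1: (14.566,-20) -> (17.25,-21.55) [heading=330, move]
Final: pos=(17.25,-21.55), heading=330, 3 segment(s) drawn

Segment lengths:
  seg 1: (4,-5) -> (4,0.6), length = 5.6
  seg 2: (4,0.6) -> (4,-13.9), length = 14.5
  seg 3: (4,-13.9) -> (5.732,-14.9), length = 2
Total = 22.1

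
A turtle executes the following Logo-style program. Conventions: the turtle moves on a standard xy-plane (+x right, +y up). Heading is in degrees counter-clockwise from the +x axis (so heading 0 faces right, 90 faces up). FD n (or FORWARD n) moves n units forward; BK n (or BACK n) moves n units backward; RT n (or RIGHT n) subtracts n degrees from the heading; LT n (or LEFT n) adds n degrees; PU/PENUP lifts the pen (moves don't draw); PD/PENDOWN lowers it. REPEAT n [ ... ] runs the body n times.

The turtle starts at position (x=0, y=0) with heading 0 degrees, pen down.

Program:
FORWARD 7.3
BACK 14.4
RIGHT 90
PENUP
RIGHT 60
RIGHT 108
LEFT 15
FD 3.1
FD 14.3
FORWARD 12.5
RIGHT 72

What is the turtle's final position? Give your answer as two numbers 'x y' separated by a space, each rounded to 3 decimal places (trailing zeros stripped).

Answer: -20.674 26.641

Derivation:
Executing turtle program step by step:
Start: pos=(0,0), heading=0, pen down
FD 7.3: (0,0) -> (7.3,0) [heading=0, draw]
BK 14.4: (7.3,0) -> (-7.1,0) [heading=0, draw]
RT 90: heading 0 -> 270
PU: pen up
RT 60: heading 270 -> 210
RT 108: heading 210 -> 102
LT 15: heading 102 -> 117
FD 3.1: (-7.1,0) -> (-8.507,2.762) [heading=117, move]
FD 14.3: (-8.507,2.762) -> (-14.999,15.504) [heading=117, move]
FD 12.5: (-14.999,15.504) -> (-20.674,26.641) [heading=117, move]
RT 72: heading 117 -> 45
Final: pos=(-20.674,26.641), heading=45, 2 segment(s) drawn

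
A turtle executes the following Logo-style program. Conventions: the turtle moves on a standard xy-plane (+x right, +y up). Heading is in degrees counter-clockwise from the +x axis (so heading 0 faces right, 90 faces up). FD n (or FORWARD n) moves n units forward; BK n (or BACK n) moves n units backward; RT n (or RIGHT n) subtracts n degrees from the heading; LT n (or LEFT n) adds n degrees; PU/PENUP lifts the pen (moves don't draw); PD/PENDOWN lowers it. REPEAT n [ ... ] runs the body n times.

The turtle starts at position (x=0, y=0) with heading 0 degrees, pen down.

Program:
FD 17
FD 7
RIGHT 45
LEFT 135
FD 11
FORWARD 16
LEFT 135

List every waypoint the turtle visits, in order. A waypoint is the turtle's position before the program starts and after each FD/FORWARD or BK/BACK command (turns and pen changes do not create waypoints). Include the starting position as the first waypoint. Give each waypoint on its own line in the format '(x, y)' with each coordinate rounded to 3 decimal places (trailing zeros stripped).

Executing turtle program step by step:
Start: pos=(0,0), heading=0, pen down
FD 17: (0,0) -> (17,0) [heading=0, draw]
FD 7: (17,0) -> (24,0) [heading=0, draw]
RT 45: heading 0 -> 315
LT 135: heading 315 -> 90
FD 11: (24,0) -> (24,11) [heading=90, draw]
FD 16: (24,11) -> (24,27) [heading=90, draw]
LT 135: heading 90 -> 225
Final: pos=(24,27), heading=225, 4 segment(s) drawn
Waypoints (5 total):
(0, 0)
(17, 0)
(24, 0)
(24, 11)
(24, 27)

Answer: (0, 0)
(17, 0)
(24, 0)
(24, 11)
(24, 27)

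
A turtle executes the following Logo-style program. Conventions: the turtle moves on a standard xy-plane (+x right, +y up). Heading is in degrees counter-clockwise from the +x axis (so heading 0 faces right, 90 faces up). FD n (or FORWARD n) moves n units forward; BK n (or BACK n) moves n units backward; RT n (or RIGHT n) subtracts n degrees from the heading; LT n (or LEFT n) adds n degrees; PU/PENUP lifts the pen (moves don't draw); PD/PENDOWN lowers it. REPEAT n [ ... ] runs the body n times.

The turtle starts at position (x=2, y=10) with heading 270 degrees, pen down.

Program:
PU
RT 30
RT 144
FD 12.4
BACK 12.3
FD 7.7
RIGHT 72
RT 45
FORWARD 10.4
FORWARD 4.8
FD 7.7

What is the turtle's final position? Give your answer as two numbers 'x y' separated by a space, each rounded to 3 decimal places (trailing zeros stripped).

Answer: 22.564 9.551

Derivation:
Executing turtle program step by step:
Start: pos=(2,10), heading=270, pen down
PU: pen up
RT 30: heading 270 -> 240
RT 144: heading 240 -> 96
FD 12.4: (2,10) -> (0.704,22.332) [heading=96, move]
BK 12.3: (0.704,22.332) -> (1.99,10.099) [heading=96, move]
FD 7.7: (1.99,10.099) -> (1.185,17.757) [heading=96, move]
RT 72: heading 96 -> 24
RT 45: heading 24 -> 339
FD 10.4: (1.185,17.757) -> (10.894,14.03) [heading=339, move]
FD 4.8: (10.894,14.03) -> (15.375,12.31) [heading=339, move]
FD 7.7: (15.375,12.31) -> (22.564,9.551) [heading=339, move]
Final: pos=(22.564,9.551), heading=339, 0 segment(s) drawn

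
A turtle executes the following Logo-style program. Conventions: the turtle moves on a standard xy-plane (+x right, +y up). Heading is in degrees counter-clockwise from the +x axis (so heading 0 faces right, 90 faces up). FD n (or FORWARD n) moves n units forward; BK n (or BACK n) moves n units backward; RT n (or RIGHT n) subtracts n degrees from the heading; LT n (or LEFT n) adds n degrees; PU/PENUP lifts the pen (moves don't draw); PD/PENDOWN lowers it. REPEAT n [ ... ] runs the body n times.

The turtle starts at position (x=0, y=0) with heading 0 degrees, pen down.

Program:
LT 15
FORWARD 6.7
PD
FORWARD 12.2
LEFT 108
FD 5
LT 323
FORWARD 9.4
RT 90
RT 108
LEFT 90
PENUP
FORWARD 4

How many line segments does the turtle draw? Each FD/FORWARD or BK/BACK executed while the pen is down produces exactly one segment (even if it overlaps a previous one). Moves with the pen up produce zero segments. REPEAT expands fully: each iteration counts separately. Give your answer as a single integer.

Answer: 4

Derivation:
Executing turtle program step by step:
Start: pos=(0,0), heading=0, pen down
LT 15: heading 0 -> 15
FD 6.7: (0,0) -> (6.472,1.734) [heading=15, draw]
PD: pen down
FD 12.2: (6.472,1.734) -> (18.256,4.892) [heading=15, draw]
LT 108: heading 15 -> 123
FD 5: (18.256,4.892) -> (15.533,9.085) [heading=123, draw]
LT 323: heading 123 -> 86
FD 9.4: (15.533,9.085) -> (16.189,18.462) [heading=86, draw]
RT 90: heading 86 -> 356
RT 108: heading 356 -> 248
LT 90: heading 248 -> 338
PU: pen up
FD 4: (16.189,18.462) -> (19.897,16.964) [heading=338, move]
Final: pos=(19.897,16.964), heading=338, 4 segment(s) drawn
Segments drawn: 4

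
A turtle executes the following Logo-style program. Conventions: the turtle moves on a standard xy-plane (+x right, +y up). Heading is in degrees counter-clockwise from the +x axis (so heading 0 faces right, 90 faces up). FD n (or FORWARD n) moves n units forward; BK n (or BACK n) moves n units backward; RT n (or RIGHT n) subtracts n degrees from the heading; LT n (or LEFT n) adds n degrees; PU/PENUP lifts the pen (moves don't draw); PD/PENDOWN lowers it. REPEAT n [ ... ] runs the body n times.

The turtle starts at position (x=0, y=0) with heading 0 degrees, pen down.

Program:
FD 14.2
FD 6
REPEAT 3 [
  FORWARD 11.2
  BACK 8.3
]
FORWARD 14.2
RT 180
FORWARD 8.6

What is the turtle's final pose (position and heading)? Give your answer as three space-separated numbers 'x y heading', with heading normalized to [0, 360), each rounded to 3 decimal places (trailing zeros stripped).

Executing turtle program step by step:
Start: pos=(0,0), heading=0, pen down
FD 14.2: (0,0) -> (14.2,0) [heading=0, draw]
FD 6: (14.2,0) -> (20.2,0) [heading=0, draw]
REPEAT 3 [
  -- iteration 1/3 --
  FD 11.2: (20.2,0) -> (31.4,0) [heading=0, draw]
  BK 8.3: (31.4,0) -> (23.1,0) [heading=0, draw]
  -- iteration 2/3 --
  FD 11.2: (23.1,0) -> (34.3,0) [heading=0, draw]
  BK 8.3: (34.3,0) -> (26,0) [heading=0, draw]
  -- iteration 3/3 --
  FD 11.2: (26,0) -> (37.2,0) [heading=0, draw]
  BK 8.3: (37.2,0) -> (28.9,0) [heading=0, draw]
]
FD 14.2: (28.9,0) -> (43.1,0) [heading=0, draw]
RT 180: heading 0 -> 180
FD 8.6: (43.1,0) -> (34.5,0) [heading=180, draw]
Final: pos=(34.5,0), heading=180, 10 segment(s) drawn

Answer: 34.5 0 180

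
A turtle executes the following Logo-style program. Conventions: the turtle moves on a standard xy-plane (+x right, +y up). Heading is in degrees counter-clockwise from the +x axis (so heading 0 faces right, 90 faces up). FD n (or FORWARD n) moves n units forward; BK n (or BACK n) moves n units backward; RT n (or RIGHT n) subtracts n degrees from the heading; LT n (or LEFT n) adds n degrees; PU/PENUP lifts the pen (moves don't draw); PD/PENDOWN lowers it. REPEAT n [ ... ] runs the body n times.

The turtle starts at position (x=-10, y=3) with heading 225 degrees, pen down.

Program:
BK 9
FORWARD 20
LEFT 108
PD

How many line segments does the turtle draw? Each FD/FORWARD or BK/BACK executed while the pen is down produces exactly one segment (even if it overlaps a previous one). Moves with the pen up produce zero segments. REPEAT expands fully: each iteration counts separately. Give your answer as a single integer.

Answer: 2

Derivation:
Executing turtle program step by step:
Start: pos=(-10,3), heading=225, pen down
BK 9: (-10,3) -> (-3.636,9.364) [heading=225, draw]
FD 20: (-3.636,9.364) -> (-17.778,-4.778) [heading=225, draw]
LT 108: heading 225 -> 333
PD: pen down
Final: pos=(-17.778,-4.778), heading=333, 2 segment(s) drawn
Segments drawn: 2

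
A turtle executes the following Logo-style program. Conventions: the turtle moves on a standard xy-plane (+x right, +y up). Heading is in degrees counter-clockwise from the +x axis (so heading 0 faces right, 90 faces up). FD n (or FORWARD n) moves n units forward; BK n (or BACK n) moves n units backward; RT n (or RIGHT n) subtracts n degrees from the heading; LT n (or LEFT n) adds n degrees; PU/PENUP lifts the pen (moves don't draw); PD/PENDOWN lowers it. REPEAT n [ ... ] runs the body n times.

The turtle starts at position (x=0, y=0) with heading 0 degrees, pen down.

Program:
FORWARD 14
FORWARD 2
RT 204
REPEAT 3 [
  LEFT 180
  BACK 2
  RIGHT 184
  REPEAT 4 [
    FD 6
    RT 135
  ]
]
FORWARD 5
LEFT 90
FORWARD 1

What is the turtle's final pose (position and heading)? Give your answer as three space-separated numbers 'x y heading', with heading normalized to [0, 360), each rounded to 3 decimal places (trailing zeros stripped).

Answer: 15.123 4.066 54

Derivation:
Executing turtle program step by step:
Start: pos=(0,0), heading=0, pen down
FD 14: (0,0) -> (14,0) [heading=0, draw]
FD 2: (14,0) -> (16,0) [heading=0, draw]
RT 204: heading 0 -> 156
REPEAT 3 [
  -- iteration 1/3 --
  LT 180: heading 156 -> 336
  BK 2: (16,0) -> (14.173,0.813) [heading=336, draw]
  RT 184: heading 336 -> 152
  REPEAT 4 [
    -- iteration 1/4 --
    FD 6: (14.173,0.813) -> (8.875,3.63) [heading=152, draw]
    RT 135: heading 152 -> 17
    -- iteration 2/4 --
    FD 6: (8.875,3.63) -> (14.613,5.385) [heading=17, draw]
    RT 135: heading 17 -> 242
    -- iteration 3/4 --
    FD 6: (14.613,5.385) -> (11.796,0.087) [heading=242, draw]
    RT 135: heading 242 -> 107
    -- iteration 4/4 --
    FD 6: (11.796,0.087) -> (10.042,5.825) [heading=107, draw]
    RT 135: heading 107 -> 332
  ]
  -- iteration 2/3 --
  LT 180: heading 332 -> 152
  BK 2: (10.042,5.825) -> (11.808,4.886) [heading=152, draw]
  RT 184: heading 152 -> 328
  REPEAT 4 [
    -- iteration 1/4 --
    FD 6: (11.808,4.886) -> (16.896,1.706) [heading=328, draw]
    RT 135: heading 328 -> 193
    -- iteration 2/4 --
    FD 6: (16.896,1.706) -> (11.05,0.357) [heading=193, draw]
    RT 135: heading 193 -> 58
    -- iteration 3/4 --
    FD 6: (11.05,0.357) -> (14.229,5.445) [heading=58, draw]
    RT 135: heading 58 -> 283
    -- iteration 4/4 --
    FD 6: (14.229,5.445) -> (15.579,-0.401) [heading=283, draw]
    RT 135: heading 283 -> 148
  ]
  -- iteration 3/3 --
  LT 180: heading 148 -> 328
  BK 2: (15.579,-0.401) -> (13.883,0.658) [heading=328, draw]
  RT 184: heading 328 -> 144
  REPEAT 4 [
    -- iteration 1/4 --
    FD 6: (13.883,0.658) -> (9.029,4.185) [heading=144, draw]
    RT 135: heading 144 -> 9
    -- iteration 2/4 --
    FD 6: (9.029,4.185) -> (14.955,5.124) [heading=9, draw]
    RT 135: heading 9 -> 234
    -- iteration 3/4 --
    FD 6: (14.955,5.124) -> (11.428,0.27) [heading=234, draw]
    RT 135: heading 234 -> 99
    -- iteration 4/4 --
    FD 6: (11.428,0.27) -> (10.49,6.196) [heading=99, draw]
    RT 135: heading 99 -> 324
  ]
]
FD 5: (10.49,6.196) -> (14.535,3.257) [heading=324, draw]
LT 90: heading 324 -> 54
FD 1: (14.535,3.257) -> (15.123,4.066) [heading=54, draw]
Final: pos=(15.123,4.066), heading=54, 19 segment(s) drawn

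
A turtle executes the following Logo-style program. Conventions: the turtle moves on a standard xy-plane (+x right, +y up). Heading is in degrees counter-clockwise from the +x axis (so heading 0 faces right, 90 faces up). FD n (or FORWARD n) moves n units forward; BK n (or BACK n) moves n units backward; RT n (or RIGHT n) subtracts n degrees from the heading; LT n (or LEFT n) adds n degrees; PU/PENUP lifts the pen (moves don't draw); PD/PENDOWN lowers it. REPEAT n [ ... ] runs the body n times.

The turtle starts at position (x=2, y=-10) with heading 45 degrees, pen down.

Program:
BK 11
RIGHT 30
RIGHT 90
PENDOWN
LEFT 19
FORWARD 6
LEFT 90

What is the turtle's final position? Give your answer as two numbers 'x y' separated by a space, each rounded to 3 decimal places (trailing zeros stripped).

Answer: -2.423 -22.752

Derivation:
Executing turtle program step by step:
Start: pos=(2,-10), heading=45, pen down
BK 11: (2,-10) -> (-5.778,-17.778) [heading=45, draw]
RT 30: heading 45 -> 15
RT 90: heading 15 -> 285
PD: pen down
LT 19: heading 285 -> 304
FD 6: (-5.778,-17.778) -> (-2.423,-22.752) [heading=304, draw]
LT 90: heading 304 -> 34
Final: pos=(-2.423,-22.752), heading=34, 2 segment(s) drawn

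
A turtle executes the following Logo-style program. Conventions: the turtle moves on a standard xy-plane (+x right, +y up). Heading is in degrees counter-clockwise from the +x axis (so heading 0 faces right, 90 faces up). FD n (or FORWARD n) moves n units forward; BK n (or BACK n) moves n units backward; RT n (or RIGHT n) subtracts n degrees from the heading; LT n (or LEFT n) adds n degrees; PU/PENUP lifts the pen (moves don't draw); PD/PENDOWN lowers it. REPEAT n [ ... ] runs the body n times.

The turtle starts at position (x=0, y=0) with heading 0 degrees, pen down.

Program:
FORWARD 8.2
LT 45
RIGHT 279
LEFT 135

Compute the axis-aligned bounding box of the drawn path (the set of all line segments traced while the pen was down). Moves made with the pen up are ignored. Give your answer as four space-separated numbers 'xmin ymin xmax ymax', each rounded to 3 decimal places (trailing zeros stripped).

Answer: 0 0 8.2 0

Derivation:
Executing turtle program step by step:
Start: pos=(0,0), heading=0, pen down
FD 8.2: (0,0) -> (8.2,0) [heading=0, draw]
LT 45: heading 0 -> 45
RT 279: heading 45 -> 126
LT 135: heading 126 -> 261
Final: pos=(8.2,0), heading=261, 1 segment(s) drawn

Segment endpoints: x in {0, 8.2}, y in {0}
xmin=0, ymin=0, xmax=8.2, ymax=0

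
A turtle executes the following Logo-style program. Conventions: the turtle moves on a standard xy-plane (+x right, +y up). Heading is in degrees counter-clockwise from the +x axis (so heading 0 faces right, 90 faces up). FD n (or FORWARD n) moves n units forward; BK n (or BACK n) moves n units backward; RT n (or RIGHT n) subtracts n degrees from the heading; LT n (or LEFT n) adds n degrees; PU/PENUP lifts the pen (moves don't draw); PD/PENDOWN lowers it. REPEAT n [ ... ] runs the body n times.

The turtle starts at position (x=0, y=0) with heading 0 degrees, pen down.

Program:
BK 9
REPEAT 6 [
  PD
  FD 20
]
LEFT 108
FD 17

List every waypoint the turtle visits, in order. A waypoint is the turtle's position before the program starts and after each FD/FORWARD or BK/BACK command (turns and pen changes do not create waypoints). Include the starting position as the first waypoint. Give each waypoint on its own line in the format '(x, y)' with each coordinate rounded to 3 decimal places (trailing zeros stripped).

Executing turtle program step by step:
Start: pos=(0,0), heading=0, pen down
BK 9: (0,0) -> (-9,0) [heading=0, draw]
REPEAT 6 [
  -- iteration 1/6 --
  PD: pen down
  FD 20: (-9,0) -> (11,0) [heading=0, draw]
  -- iteration 2/6 --
  PD: pen down
  FD 20: (11,0) -> (31,0) [heading=0, draw]
  -- iteration 3/6 --
  PD: pen down
  FD 20: (31,0) -> (51,0) [heading=0, draw]
  -- iteration 4/6 --
  PD: pen down
  FD 20: (51,0) -> (71,0) [heading=0, draw]
  -- iteration 5/6 --
  PD: pen down
  FD 20: (71,0) -> (91,0) [heading=0, draw]
  -- iteration 6/6 --
  PD: pen down
  FD 20: (91,0) -> (111,0) [heading=0, draw]
]
LT 108: heading 0 -> 108
FD 17: (111,0) -> (105.747,16.168) [heading=108, draw]
Final: pos=(105.747,16.168), heading=108, 8 segment(s) drawn
Waypoints (9 total):
(0, 0)
(-9, 0)
(11, 0)
(31, 0)
(51, 0)
(71, 0)
(91, 0)
(111, 0)
(105.747, 16.168)

Answer: (0, 0)
(-9, 0)
(11, 0)
(31, 0)
(51, 0)
(71, 0)
(91, 0)
(111, 0)
(105.747, 16.168)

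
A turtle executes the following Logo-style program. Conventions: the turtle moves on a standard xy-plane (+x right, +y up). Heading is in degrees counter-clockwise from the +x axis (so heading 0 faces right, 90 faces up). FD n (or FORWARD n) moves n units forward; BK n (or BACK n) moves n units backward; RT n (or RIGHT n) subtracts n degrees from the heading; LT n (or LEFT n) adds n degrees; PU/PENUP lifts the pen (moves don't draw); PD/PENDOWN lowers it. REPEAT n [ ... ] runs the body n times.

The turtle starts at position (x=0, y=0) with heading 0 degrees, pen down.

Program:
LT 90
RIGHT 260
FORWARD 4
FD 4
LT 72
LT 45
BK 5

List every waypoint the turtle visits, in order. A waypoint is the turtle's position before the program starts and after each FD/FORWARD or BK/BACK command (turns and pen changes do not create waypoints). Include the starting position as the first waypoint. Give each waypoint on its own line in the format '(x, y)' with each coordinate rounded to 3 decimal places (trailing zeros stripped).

Executing turtle program step by step:
Start: pos=(0,0), heading=0, pen down
LT 90: heading 0 -> 90
RT 260: heading 90 -> 190
FD 4: (0,0) -> (-3.939,-0.695) [heading=190, draw]
FD 4: (-3.939,-0.695) -> (-7.878,-1.389) [heading=190, draw]
LT 72: heading 190 -> 262
LT 45: heading 262 -> 307
BK 5: (-7.878,-1.389) -> (-10.888,2.604) [heading=307, draw]
Final: pos=(-10.888,2.604), heading=307, 3 segment(s) drawn
Waypoints (4 total):
(0, 0)
(-3.939, -0.695)
(-7.878, -1.389)
(-10.888, 2.604)

Answer: (0, 0)
(-3.939, -0.695)
(-7.878, -1.389)
(-10.888, 2.604)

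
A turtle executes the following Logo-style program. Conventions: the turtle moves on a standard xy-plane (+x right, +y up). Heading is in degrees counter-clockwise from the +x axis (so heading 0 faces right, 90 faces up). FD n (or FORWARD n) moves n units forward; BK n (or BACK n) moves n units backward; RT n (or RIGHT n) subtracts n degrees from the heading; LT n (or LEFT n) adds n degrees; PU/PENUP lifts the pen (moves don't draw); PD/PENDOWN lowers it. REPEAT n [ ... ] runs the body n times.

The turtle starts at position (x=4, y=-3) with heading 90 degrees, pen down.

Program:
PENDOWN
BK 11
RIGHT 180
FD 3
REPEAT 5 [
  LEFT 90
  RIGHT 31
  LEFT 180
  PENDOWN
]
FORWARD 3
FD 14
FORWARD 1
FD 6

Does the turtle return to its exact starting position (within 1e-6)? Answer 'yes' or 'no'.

Answer: no

Derivation:
Executing turtle program step by step:
Start: pos=(4,-3), heading=90, pen down
PD: pen down
BK 11: (4,-3) -> (4,-14) [heading=90, draw]
RT 180: heading 90 -> 270
FD 3: (4,-14) -> (4,-17) [heading=270, draw]
REPEAT 5 [
  -- iteration 1/5 --
  LT 90: heading 270 -> 0
  RT 31: heading 0 -> 329
  LT 180: heading 329 -> 149
  PD: pen down
  -- iteration 2/5 --
  LT 90: heading 149 -> 239
  RT 31: heading 239 -> 208
  LT 180: heading 208 -> 28
  PD: pen down
  -- iteration 3/5 --
  LT 90: heading 28 -> 118
  RT 31: heading 118 -> 87
  LT 180: heading 87 -> 267
  PD: pen down
  -- iteration 4/5 --
  LT 90: heading 267 -> 357
  RT 31: heading 357 -> 326
  LT 180: heading 326 -> 146
  PD: pen down
  -- iteration 5/5 --
  LT 90: heading 146 -> 236
  RT 31: heading 236 -> 205
  LT 180: heading 205 -> 25
  PD: pen down
]
FD 3: (4,-17) -> (6.719,-15.732) [heading=25, draw]
FD 14: (6.719,-15.732) -> (19.407,-9.815) [heading=25, draw]
FD 1: (19.407,-9.815) -> (20.314,-9.393) [heading=25, draw]
FD 6: (20.314,-9.393) -> (25.751,-6.857) [heading=25, draw]
Final: pos=(25.751,-6.857), heading=25, 6 segment(s) drawn

Start position: (4, -3)
Final position: (25.751, -6.857)
Distance = 22.091; >= 1e-6 -> NOT closed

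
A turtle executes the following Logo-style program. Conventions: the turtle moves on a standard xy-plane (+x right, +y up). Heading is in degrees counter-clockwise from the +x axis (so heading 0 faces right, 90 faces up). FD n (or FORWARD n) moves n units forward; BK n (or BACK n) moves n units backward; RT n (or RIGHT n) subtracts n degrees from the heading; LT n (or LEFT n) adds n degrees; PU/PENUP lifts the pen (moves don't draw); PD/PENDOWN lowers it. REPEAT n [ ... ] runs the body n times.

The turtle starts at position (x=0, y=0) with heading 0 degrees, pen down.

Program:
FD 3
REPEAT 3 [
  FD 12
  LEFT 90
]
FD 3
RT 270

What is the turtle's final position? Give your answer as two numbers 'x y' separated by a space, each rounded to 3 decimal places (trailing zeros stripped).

Answer: 3 9

Derivation:
Executing turtle program step by step:
Start: pos=(0,0), heading=0, pen down
FD 3: (0,0) -> (3,0) [heading=0, draw]
REPEAT 3 [
  -- iteration 1/3 --
  FD 12: (3,0) -> (15,0) [heading=0, draw]
  LT 90: heading 0 -> 90
  -- iteration 2/3 --
  FD 12: (15,0) -> (15,12) [heading=90, draw]
  LT 90: heading 90 -> 180
  -- iteration 3/3 --
  FD 12: (15,12) -> (3,12) [heading=180, draw]
  LT 90: heading 180 -> 270
]
FD 3: (3,12) -> (3,9) [heading=270, draw]
RT 270: heading 270 -> 0
Final: pos=(3,9), heading=0, 5 segment(s) drawn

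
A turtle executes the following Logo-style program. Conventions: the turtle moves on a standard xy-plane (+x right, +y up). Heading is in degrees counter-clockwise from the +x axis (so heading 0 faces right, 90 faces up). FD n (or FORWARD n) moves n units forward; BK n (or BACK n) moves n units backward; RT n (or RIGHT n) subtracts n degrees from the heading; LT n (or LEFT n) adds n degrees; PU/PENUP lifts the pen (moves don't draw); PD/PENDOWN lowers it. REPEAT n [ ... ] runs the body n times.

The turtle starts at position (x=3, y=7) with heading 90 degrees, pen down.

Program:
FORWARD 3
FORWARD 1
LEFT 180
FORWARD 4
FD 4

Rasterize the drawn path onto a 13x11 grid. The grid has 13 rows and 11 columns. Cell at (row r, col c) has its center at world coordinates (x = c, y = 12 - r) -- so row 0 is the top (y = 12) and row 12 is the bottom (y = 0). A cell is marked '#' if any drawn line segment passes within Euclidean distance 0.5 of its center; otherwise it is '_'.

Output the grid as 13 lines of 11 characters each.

Answer: ___________
___#_______
___#_______
___#_______
___#_______
___#_______
___#_______
___#_______
___#_______
___#_______
___________
___________
___________

Derivation:
Segment 0: (3,7) -> (3,10)
Segment 1: (3,10) -> (3,11)
Segment 2: (3,11) -> (3,7)
Segment 3: (3,7) -> (3,3)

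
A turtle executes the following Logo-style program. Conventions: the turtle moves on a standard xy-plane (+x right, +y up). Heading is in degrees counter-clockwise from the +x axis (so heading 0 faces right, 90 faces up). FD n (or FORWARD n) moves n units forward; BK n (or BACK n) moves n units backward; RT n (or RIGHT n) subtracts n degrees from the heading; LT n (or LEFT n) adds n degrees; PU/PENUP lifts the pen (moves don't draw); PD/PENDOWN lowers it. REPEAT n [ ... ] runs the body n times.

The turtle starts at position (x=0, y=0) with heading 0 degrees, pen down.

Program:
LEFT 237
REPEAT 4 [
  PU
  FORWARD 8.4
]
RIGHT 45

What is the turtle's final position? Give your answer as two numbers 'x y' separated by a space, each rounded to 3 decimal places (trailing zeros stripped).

Executing turtle program step by step:
Start: pos=(0,0), heading=0, pen down
LT 237: heading 0 -> 237
REPEAT 4 [
  -- iteration 1/4 --
  PU: pen up
  FD 8.4: (0,0) -> (-4.575,-7.045) [heading=237, move]
  -- iteration 2/4 --
  PU: pen up
  FD 8.4: (-4.575,-7.045) -> (-9.15,-14.09) [heading=237, move]
  -- iteration 3/4 --
  PU: pen up
  FD 8.4: (-9.15,-14.09) -> (-13.725,-21.134) [heading=237, move]
  -- iteration 4/4 --
  PU: pen up
  FD 8.4: (-13.725,-21.134) -> (-18.3,-28.179) [heading=237, move]
]
RT 45: heading 237 -> 192
Final: pos=(-18.3,-28.179), heading=192, 0 segment(s) drawn

Answer: -18.3 -28.179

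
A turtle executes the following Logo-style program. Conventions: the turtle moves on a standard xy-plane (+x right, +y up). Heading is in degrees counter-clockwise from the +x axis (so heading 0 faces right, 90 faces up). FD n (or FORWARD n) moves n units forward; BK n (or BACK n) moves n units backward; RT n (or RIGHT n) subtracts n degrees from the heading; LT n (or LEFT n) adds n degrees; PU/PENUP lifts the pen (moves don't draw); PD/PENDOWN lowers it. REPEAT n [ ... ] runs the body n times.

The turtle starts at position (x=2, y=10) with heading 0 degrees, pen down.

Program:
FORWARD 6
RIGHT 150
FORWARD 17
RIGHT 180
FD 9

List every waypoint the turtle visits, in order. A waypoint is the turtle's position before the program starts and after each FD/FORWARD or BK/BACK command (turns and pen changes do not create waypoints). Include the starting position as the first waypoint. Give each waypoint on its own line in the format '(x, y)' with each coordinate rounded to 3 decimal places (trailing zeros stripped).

Executing turtle program step by step:
Start: pos=(2,10), heading=0, pen down
FD 6: (2,10) -> (8,10) [heading=0, draw]
RT 150: heading 0 -> 210
FD 17: (8,10) -> (-6.722,1.5) [heading=210, draw]
RT 180: heading 210 -> 30
FD 9: (-6.722,1.5) -> (1.072,6) [heading=30, draw]
Final: pos=(1.072,6), heading=30, 3 segment(s) drawn
Waypoints (4 total):
(2, 10)
(8, 10)
(-6.722, 1.5)
(1.072, 6)

Answer: (2, 10)
(8, 10)
(-6.722, 1.5)
(1.072, 6)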